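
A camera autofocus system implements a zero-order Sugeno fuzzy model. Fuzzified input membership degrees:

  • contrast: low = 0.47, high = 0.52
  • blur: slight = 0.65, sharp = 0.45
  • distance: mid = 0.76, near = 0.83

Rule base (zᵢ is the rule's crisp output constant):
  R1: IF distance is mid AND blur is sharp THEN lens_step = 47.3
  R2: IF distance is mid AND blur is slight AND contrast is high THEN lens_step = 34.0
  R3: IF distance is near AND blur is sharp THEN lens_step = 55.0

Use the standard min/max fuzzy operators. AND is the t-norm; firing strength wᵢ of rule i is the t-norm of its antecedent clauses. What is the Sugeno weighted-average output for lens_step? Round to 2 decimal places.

R1 (z=47.3): mid=0.76, sharp=0.45; AND[min(a, b)] → w = 0.45
R2 (z=34.0): mid=0.76, slight=0.65, high=0.52; AND[min(a, b)] → w = 0.52
R3 (z=55.0): near=0.83, sharp=0.45; AND[min(a, b)] → w = 0.45
Weighted average = (0.45·47.3 + 0.52·34.0 + 0.45·55.0) / (0.45 + 0.52 + 0.45)
  = 63.7150 / 1.4200 = 44.87

44.87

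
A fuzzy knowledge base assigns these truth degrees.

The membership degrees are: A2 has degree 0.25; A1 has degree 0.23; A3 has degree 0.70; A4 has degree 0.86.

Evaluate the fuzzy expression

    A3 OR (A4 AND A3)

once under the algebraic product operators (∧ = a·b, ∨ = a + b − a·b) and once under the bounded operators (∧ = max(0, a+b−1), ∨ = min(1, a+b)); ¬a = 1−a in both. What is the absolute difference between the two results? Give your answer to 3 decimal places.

0.119

Under algebraic product:
  A4 AND A3 = a·b on (0.8600, 0.7000) = 0.6020
  A3 OR (A4 AND A3) = a + b − a·b on (0.7000, 0.6020) = 0.8806
  → value = 0.8806
Under bounded:
  A4 AND A3 = max(0, a+b−1) on (0.86, 0.70) = 0.56
  A3 OR (A4 AND A3) = min(1, a+b) on (0.70, 0.56) = 1.00
  → value = 1.0000
|0.8806 − 1.0000| = 0.119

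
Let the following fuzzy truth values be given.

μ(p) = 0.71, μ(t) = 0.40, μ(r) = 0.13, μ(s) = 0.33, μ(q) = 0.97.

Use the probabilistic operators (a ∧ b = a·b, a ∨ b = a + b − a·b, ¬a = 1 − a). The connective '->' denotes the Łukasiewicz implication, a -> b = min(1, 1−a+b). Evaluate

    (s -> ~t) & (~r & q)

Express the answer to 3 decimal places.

0.844

~t = 1 − 0.4000 = 0.6000
s -> ~t  [Łukasiewicz: min(1, 1−a+b)] with a=0.3300, b=0.6000 → 1.0000
~r = 1 − 0.1300 = 0.8700
~r & q = a·b on (0.8700, 0.9700) = 0.8439
(s -> ~t) & (~r & q) = a·b on (1.0000, 0.8439) = 0.8439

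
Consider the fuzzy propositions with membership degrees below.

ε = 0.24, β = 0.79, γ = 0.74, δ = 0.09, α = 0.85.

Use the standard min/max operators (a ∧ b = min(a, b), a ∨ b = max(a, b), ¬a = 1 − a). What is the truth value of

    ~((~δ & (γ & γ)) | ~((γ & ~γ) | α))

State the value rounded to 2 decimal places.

~δ = 1 − 0.09 = 0.91
γ & γ = min(a, b) on (0.74, 0.74) = 0.74
~δ & (γ & γ) = min(a, b) on (0.91, 0.74) = 0.74
~γ = 1 − 0.74 = 0.26
γ & ~γ = min(a, b) on (0.74, 0.26) = 0.26
(γ & ~γ) | α = max(a, b) on (0.26, 0.85) = 0.85
~((γ & ~γ) | α) = 1 − 0.85 = 0.15
(~δ & (γ & γ)) | ~((γ & ~γ) | α) = max(a, b) on (0.74, 0.15) = 0.74
~((~δ & (γ & γ)) | ~((γ & ~γ) | α)) = 1 − 0.74 = 0.26

0.26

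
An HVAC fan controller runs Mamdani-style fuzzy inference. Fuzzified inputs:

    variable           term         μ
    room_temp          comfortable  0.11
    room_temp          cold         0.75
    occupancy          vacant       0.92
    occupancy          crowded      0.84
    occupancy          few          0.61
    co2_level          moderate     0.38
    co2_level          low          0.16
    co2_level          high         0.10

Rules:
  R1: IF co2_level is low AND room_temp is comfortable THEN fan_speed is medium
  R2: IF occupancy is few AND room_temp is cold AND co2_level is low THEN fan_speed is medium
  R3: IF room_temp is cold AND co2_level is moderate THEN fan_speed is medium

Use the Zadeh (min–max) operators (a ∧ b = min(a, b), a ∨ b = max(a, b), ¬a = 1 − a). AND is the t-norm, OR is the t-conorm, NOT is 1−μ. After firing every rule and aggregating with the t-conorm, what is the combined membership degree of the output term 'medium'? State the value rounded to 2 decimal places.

0.38

R1: low=0.16, comfortable=0.11; AND[min(a, b)] → w = 0.11
R2: few=0.61, cold=0.75, low=0.16; AND[min(a, b)] → w = 0.16
R3: cold=0.75, moderate=0.38; AND[min(a, b)] → w = 0.38
Rules with consequent 'medium': {R1, R2, R3} → strengths 0.11, 0.16, 0.38
Aggregate via t-conorm [max(a, b)]: 0.38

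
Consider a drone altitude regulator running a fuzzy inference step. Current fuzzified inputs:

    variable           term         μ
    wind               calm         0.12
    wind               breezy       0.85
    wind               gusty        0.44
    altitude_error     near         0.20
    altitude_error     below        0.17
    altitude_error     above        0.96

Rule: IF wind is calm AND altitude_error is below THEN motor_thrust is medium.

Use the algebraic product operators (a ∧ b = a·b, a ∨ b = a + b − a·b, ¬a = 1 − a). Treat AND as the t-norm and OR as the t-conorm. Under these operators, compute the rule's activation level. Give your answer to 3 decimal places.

firing strength: calm=0.12, below=0.17; AND[a·b] → w = 0.0204

0.020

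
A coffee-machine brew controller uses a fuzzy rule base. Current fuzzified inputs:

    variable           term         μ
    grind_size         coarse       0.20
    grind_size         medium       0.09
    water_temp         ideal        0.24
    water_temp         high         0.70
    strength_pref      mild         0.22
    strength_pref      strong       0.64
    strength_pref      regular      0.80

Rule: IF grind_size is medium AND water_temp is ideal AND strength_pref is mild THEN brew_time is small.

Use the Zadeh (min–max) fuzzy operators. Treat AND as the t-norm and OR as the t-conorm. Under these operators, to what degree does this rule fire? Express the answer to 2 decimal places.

firing strength: medium=0.09, ideal=0.24, mild=0.22; AND[min(a, b)] → w = 0.09

0.09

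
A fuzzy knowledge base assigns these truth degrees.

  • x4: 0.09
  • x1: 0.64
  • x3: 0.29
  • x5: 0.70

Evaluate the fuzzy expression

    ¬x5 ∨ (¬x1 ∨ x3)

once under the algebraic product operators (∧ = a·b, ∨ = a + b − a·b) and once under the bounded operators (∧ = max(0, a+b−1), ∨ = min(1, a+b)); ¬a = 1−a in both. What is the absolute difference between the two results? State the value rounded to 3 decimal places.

Under algebraic product:
  ¬x5 = 1 − 0.7000 = 0.3000
  ¬x1 = 1 − 0.6400 = 0.3600
  ¬x1 ∨ x3 = a + b − a·b on (0.3600, 0.2900) = 0.5456
  ¬x5 ∨ (¬x1 ∨ x3) = a + b − a·b on (0.3000, 0.5456) = 0.6819
  → value = 0.6819
Under bounded:
  ¬x5 = 1 − 0.70 = 0.30
  ¬x1 = 1 − 0.64 = 0.36
  ¬x1 ∨ x3 = min(1, a+b) on (0.36, 0.29) = 0.65
  ¬x5 ∨ (¬x1 ∨ x3) = min(1, a+b) on (0.30, 0.65) = 0.95
  → value = 0.9500
|0.6819 − 0.9500| = 0.268

0.268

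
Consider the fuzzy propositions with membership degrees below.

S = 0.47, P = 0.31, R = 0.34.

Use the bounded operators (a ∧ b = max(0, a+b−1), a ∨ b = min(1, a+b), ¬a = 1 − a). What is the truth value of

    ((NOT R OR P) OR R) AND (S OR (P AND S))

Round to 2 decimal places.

0.47

NOT R = 1 − 0.34 = 0.66
NOT R OR P = min(1, a+b) on (0.66, 0.31) = 0.97
(NOT R OR P) OR R = min(1, a+b) on (0.97, 0.34) = 1.00
P AND S = max(0, a+b−1) on (0.31, 0.47) = 0.00
S OR (P AND S) = min(1, a+b) on (0.47, 0.00) = 0.47
((NOT R OR P) OR R) AND (S OR (P AND S)) = max(0, a+b−1) on (1.00, 0.47) = 0.47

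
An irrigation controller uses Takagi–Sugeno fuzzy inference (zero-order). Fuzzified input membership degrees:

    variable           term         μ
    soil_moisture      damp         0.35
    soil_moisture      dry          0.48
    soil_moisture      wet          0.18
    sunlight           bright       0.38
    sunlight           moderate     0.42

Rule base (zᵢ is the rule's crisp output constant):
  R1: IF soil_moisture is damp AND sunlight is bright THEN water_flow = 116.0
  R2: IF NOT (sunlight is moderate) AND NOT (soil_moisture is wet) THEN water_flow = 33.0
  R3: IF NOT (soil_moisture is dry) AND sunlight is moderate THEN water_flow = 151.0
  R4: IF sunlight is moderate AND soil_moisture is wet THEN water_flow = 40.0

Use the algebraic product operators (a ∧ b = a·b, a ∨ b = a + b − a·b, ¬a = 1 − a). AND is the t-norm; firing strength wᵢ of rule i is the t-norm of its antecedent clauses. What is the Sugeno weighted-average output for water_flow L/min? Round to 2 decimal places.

74.37

R1 (z=116.0): damp=0.35, bright=0.38; AND[a·b] → w = 0.1330
R2 (z=33.0): ¬moderate=1−0.42=0.58, ¬wet=1−0.18=0.82; AND[a·b] → w = 0.4756
R3 (z=151.0): ¬dry=1−0.48=0.52, moderate=0.42; AND[a·b] → w = 0.2184
R4 (z=40.0): moderate=0.42, wet=0.18; AND[a·b] → w = 0.0756
Weighted average = (0.1330·116.0 + 0.4756·33.0 + 0.2184·151.0 + 0.0756·40.0) / (0.1330 + 0.4756 + 0.2184 + 0.0756)
  = 67.1252 / 0.9026 = 74.37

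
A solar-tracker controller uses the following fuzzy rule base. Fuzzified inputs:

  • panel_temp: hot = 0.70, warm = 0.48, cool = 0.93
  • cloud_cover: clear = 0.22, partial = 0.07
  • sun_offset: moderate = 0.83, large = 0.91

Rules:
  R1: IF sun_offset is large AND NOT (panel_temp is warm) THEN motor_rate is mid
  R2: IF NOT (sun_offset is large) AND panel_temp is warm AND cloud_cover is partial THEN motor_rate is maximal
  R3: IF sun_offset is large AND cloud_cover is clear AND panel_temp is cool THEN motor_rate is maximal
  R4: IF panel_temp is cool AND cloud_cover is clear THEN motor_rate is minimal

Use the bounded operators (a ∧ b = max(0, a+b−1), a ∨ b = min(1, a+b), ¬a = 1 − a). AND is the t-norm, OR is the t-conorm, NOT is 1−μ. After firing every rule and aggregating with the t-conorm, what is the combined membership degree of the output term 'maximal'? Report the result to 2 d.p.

R1: large=0.91, ¬warm=1−0.48=0.52; AND[max(0, a+b−1)] → w = 0.43
R2: ¬large=1−0.91=0.09, warm=0.48, partial=0.07; AND[max(0, a+b−1)] → w = 0.00
R3: large=0.91, clear=0.22, cool=0.93; AND[max(0, a+b−1)] → w = 0.06
R4: cool=0.93, clear=0.22; AND[max(0, a+b−1)] → w = 0.15
Rules with consequent 'maximal': {R2, R3} → strengths 0.00, 0.06
Aggregate via t-conorm [min(1, a+b)]: 0.06

0.06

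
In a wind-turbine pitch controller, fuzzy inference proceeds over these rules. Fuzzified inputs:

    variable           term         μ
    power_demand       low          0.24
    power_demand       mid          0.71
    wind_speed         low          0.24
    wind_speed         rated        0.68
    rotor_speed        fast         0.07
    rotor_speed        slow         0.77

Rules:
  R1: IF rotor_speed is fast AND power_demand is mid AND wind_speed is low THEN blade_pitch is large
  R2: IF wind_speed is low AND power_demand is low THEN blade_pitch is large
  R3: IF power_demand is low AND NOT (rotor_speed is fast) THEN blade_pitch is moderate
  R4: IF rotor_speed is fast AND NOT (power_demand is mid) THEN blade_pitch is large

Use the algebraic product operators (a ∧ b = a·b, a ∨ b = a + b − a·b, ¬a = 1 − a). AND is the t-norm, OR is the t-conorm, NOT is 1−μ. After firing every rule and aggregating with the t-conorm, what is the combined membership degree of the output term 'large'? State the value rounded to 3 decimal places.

0.088

R1: fast=0.07, mid=0.71, low=0.24; AND[a·b] → w = 0.0119
R2: low=0.24, low=0.24; AND[a·b] → w = 0.0576
R3: low=0.24, ¬fast=1−0.07=0.93; AND[a·b] → w = 0.2232
R4: fast=0.07, ¬mid=1−0.71=0.29; AND[a·b] → w = 0.0203
Rules with consequent 'large': {R1, R2, R4} → strengths 0.0119, 0.0576, 0.0203
Aggregate via t-conorm [a + b − a·b]: 0.0877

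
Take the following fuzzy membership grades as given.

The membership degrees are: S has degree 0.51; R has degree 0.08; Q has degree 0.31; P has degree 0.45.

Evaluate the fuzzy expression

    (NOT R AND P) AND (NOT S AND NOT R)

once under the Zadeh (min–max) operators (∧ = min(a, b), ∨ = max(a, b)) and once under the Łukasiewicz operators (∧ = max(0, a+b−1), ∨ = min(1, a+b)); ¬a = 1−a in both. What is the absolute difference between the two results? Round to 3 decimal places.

Under Zadeh (min–max):
  NOT R = 1 − 0.08 = 0.92
  NOT R AND P = min(a, b) on (0.92, 0.45) = 0.45
  NOT S = 1 − 0.51 = 0.49
  NOT R = 1 − 0.08 = 0.92
  NOT S AND NOT R = min(a, b) on (0.49, 0.92) = 0.49
  (NOT R AND P) AND (NOT S AND NOT R) = min(a, b) on (0.45, 0.49) = 0.45
  → value = 0.4500
Under Łukasiewicz:
  NOT R = 1 − 0.08 = 0.92
  NOT R AND P = max(0, a+b−1) on (0.92, 0.45) = 0.37
  NOT S = 1 − 0.51 = 0.49
  NOT R = 1 − 0.08 = 0.92
  NOT S AND NOT R = max(0, a+b−1) on (0.49, 0.92) = 0.41
  (NOT R AND P) AND (NOT S AND NOT R) = max(0, a+b−1) on (0.37, 0.41) = 0.00
  → value = 0.0000
|0.4500 − 0.0000| = 0.450

0.450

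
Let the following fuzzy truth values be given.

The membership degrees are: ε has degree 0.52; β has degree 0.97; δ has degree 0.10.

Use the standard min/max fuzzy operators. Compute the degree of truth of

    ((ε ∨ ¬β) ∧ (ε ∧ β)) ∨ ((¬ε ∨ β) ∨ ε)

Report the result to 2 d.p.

0.97

¬β = 1 − 0.97 = 0.03
ε ∨ ¬β = max(a, b) on (0.52, 0.03) = 0.52
ε ∧ β = min(a, b) on (0.52, 0.97) = 0.52
(ε ∨ ¬β) ∧ (ε ∧ β) = min(a, b) on (0.52, 0.52) = 0.52
¬ε = 1 − 0.52 = 0.48
¬ε ∨ β = max(a, b) on (0.48, 0.97) = 0.97
(¬ε ∨ β) ∨ ε = max(a, b) on (0.97, 0.52) = 0.97
((ε ∨ ¬β) ∧ (ε ∧ β)) ∨ ((¬ε ∨ β) ∨ ε) = max(a, b) on (0.52, 0.97) = 0.97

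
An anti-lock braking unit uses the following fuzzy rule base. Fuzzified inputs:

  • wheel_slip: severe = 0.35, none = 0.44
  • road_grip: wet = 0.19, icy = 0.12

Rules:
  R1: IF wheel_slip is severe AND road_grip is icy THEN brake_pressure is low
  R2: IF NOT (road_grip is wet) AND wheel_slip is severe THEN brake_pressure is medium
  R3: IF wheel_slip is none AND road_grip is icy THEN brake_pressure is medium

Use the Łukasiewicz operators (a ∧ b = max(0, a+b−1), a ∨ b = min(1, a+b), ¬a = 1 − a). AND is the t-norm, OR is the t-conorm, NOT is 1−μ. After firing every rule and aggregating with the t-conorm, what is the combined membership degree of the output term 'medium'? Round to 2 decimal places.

0.16

R1: severe=0.35, icy=0.12; AND[max(0, a+b−1)] → w = 0.00
R2: ¬wet=1−0.19=0.81, severe=0.35; AND[max(0, a+b−1)] → w = 0.16
R3: none=0.44, icy=0.12; AND[max(0, a+b−1)] → w = 0.00
Rules with consequent 'medium': {R2, R3} → strengths 0.16, 0.00
Aggregate via t-conorm [min(1, a+b)]: 0.16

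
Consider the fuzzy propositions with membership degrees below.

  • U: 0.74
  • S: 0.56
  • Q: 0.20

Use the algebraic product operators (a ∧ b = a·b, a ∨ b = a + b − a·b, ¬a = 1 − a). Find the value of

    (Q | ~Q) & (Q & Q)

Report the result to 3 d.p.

~Q = 1 − 0.2000 = 0.8000
Q | ~Q = a + b − a·b on (0.2000, 0.8000) = 0.8400
Q & Q = a·b on (0.2000, 0.2000) = 0.0400
(Q | ~Q) & (Q & Q) = a·b on (0.8400, 0.0400) = 0.0336

0.034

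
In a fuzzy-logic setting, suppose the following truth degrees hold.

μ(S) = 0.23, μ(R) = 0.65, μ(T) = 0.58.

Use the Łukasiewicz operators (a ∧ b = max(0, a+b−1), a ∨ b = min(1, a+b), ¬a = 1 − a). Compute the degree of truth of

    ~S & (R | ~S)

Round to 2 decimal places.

0.77

~S = 1 − 0.23 = 0.77
~S = 1 − 0.23 = 0.77
R | ~S = min(1, a+b) on (0.65, 0.77) = 1.00
~S & (R | ~S) = max(0, a+b−1) on (0.77, 1.00) = 0.77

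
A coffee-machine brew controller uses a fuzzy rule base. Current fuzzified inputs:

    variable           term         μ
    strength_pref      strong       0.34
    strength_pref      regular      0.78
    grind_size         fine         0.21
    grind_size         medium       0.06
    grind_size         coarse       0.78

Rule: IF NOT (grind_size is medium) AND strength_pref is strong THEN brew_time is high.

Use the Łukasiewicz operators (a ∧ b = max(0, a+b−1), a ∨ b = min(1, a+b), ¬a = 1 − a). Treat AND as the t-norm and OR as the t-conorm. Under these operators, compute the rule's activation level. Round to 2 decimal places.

0.28

firing strength: ¬medium=1−0.06=0.94, strong=0.34; AND[max(0, a+b−1)] → w = 0.28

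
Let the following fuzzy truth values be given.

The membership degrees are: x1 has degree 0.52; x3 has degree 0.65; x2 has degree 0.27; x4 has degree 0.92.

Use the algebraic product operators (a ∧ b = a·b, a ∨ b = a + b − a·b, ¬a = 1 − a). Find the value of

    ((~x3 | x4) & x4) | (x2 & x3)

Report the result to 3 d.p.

0.895

~x3 = 1 − 0.6500 = 0.3500
~x3 | x4 = a + b − a·b on (0.3500, 0.9200) = 0.9480
(~x3 | x4) & x4 = a·b on (0.9480, 0.9200) = 0.8722
x2 & x3 = a·b on (0.2700, 0.6500) = 0.1755
((~x3 | x4) & x4) | (x2 & x3) = a + b − a·b on (0.8722, 0.1755) = 0.8946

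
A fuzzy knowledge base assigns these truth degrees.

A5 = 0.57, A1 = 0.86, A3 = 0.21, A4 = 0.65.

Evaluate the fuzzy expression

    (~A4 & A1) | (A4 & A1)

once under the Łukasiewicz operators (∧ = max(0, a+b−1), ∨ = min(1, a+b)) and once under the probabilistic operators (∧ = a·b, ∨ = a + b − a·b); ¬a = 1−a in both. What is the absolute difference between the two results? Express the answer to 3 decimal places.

0.028

Under Łukasiewicz:
  ~A4 = 1 − 0.65 = 0.35
  ~A4 & A1 = max(0, a+b−1) on (0.35, 0.86) = 0.21
  A4 & A1 = max(0, a+b−1) on (0.65, 0.86) = 0.51
  (~A4 & A1) | (A4 & A1) = min(1, a+b) on (0.21, 0.51) = 0.72
  → value = 0.7200
Under probabilistic:
  ~A4 = 1 − 0.6500 = 0.3500
  ~A4 & A1 = a·b on (0.3500, 0.8600) = 0.3010
  A4 & A1 = a·b on (0.6500, 0.8600) = 0.5590
  (~A4 & A1) | (A4 & A1) = a + b − a·b on (0.3010, 0.5590) = 0.6917
  → value = 0.6917
|0.7200 − 0.6917| = 0.028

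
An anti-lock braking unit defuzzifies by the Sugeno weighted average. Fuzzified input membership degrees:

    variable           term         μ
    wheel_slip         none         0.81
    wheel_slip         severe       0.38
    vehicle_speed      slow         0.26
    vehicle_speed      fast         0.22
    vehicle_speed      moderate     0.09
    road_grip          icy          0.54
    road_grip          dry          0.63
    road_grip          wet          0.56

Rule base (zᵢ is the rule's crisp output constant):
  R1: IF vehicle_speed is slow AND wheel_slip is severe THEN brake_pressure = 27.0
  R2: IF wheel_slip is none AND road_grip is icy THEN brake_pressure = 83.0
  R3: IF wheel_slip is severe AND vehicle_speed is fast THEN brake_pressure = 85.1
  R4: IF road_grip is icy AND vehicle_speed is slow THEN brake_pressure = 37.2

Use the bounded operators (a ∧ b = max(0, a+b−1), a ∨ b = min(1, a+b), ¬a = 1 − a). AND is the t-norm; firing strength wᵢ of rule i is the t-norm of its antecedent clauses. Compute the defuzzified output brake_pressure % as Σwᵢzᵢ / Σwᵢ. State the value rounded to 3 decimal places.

83.000

R1 (z=27.0): slow=0.26, severe=0.38; AND[max(0, a+b−1)] → w = 0.00
R2 (z=83.0): none=0.81, icy=0.54; AND[max(0, a+b−1)] → w = 0.35
R3 (z=85.1): severe=0.38, fast=0.22; AND[max(0, a+b−1)] → w = 0.00
R4 (z=37.2): icy=0.54, slow=0.26; AND[max(0, a+b−1)] → w = 0.00
Weighted average = (0.00·27.0 + 0.35·83.0 + 0.00·85.1 + 0.00·37.2) / (0.00 + 0.35 + 0.00 + 0.00)
  = 29.0500 / 0.3500 = 83.000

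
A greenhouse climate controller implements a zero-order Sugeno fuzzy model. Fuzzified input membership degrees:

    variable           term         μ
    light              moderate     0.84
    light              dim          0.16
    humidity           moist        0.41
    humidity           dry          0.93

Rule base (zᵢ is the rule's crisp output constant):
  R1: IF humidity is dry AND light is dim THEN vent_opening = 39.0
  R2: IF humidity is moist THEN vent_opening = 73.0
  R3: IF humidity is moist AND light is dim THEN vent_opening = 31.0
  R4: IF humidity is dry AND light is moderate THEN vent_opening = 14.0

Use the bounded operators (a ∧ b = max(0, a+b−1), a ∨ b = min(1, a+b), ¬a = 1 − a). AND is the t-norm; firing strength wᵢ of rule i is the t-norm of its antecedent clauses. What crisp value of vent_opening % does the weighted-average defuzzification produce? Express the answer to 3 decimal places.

R1 (z=39.0): dry=0.93, dim=0.16; AND[max(0, a+b−1)] → w = 0.09
R2 (z=73.0): moist=0.41 → w = 0.41
R3 (z=31.0): moist=0.41, dim=0.16; AND[max(0, a+b−1)] → w = 0.00
R4 (z=14.0): dry=0.93, moderate=0.84; AND[max(0, a+b−1)] → w = 0.77
Weighted average = (0.09·39.0 + 0.41·73.0 + 0.00·31.0 + 0.77·14.0) / (0.09 + 0.41 + 0.00 + 0.77)
  = 44.2200 / 1.2700 = 34.819

34.819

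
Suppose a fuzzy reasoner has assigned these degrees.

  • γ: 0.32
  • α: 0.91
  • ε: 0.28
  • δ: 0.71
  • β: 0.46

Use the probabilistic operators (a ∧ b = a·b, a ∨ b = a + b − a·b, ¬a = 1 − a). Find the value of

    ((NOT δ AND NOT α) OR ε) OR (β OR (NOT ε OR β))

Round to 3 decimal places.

NOT δ = 1 − 0.7100 = 0.2900
NOT α = 1 − 0.9100 = 0.0900
NOT δ AND NOT α = a·b on (0.2900, 0.0900) = 0.0261
(NOT δ AND NOT α) OR ε = a + b − a·b on (0.0261, 0.2800) = 0.2988
NOT ε = 1 − 0.2800 = 0.7200
NOT ε OR β = a + b − a·b on (0.7200, 0.4600) = 0.8488
β OR (NOT ε OR β) = a + b − a·b on (0.4600, 0.8488) = 0.9184
((NOT δ AND NOT α) OR ε) OR (β OR (NOT ε OR β)) = a + b − a·b on (0.2988, 0.9184) = 0.9427

0.943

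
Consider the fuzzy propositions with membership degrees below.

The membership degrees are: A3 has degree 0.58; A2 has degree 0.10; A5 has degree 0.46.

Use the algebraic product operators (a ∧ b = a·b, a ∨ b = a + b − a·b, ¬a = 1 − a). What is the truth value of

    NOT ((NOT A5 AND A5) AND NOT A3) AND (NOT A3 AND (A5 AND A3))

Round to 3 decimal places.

0.100

NOT A5 = 1 − 0.4600 = 0.5400
NOT A5 AND A5 = a·b on (0.5400, 0.4600) = 0.2484
NOT A3 = 1 − 0.5800 = 0.4200
(NOT A5 AND A5) AND NOT A3 = a·b on (0.2484, 0.4200) = 0.1043
NOT ((NOT A5 AND A5) AND NOT A3) = 1 − 0.1043 = 0.8957
NOT A3 = 1 − 0.5800 = 0.4200
A5 AND A3 = a·b on (0.4600, 0.5800) = 0.2668
NOT A3 AND (A5 AND A3) = a·b on (0.4200, 0.2668) = 0.1121
NOT ((NOT A5 AND A5) AND NOT A3) AND (NOT A3 AND (A5 AND A3)) = a·b on (0.8957, 0.1121) = 0.1004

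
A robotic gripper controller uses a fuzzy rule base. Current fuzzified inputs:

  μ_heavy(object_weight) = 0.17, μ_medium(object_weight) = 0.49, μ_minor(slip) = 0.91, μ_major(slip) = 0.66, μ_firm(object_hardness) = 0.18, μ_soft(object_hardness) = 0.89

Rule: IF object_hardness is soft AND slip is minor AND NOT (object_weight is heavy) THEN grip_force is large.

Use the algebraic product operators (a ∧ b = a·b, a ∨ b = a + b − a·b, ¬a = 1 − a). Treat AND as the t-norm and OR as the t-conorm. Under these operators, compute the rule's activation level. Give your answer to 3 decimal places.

0.672

firing strength: soft=0.89, minor=0.91, ¬heavy=1−0.17=0.83; AND[a·b] → w = 0.6722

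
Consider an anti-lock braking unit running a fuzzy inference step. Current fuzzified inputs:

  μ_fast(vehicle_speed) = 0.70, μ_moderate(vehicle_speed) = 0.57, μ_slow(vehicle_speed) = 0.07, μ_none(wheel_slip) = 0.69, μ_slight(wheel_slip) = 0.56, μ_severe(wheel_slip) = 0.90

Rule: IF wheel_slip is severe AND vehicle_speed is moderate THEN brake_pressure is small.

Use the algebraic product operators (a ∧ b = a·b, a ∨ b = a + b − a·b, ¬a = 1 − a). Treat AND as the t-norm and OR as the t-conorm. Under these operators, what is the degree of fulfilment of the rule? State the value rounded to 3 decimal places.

firing strength: severe=0.90, moderate=0.57; AND[a·b] → w = 0.5130

0.513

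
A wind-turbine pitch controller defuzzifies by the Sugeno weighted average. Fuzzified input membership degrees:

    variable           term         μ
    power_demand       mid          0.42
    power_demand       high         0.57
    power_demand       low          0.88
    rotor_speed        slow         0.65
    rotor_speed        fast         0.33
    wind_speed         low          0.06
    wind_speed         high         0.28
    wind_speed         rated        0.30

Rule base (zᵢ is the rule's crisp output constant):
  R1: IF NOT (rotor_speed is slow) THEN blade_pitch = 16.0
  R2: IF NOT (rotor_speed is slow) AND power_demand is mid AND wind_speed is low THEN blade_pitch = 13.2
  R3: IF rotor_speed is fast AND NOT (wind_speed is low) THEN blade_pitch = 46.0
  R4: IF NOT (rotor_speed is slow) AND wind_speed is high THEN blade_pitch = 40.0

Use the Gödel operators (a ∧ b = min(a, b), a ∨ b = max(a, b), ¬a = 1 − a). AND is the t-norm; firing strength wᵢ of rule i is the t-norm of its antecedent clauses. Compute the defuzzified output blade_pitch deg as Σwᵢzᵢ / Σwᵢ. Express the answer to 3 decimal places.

R1 (z=16.0): ¬slow=1−0.65=0.35 → w = 0.35
R2 (z=13.2): ¬slow=1−0.65=0.35, mid=0.42, low=0.06; AND[min(a, b)] → w = 0.06
R3 (z=46.0): fast=0.33, ¬low=1−0.06=0.94; AND[min(a, b)] → w = 0.33
R4 (z=40.0): ¬slow=1−0.65=0.35, high=0.28; AND[min(a, b)] → w = 0.28
Weighted average = (0.35·16.0 + 0.06·13.2 + 0.33·46.0 + 0.28·40.0) / (0.35 + 0.06 + 0.33 + 0.28)
  = 32.7720 / 1.0200 = 32.129

32.129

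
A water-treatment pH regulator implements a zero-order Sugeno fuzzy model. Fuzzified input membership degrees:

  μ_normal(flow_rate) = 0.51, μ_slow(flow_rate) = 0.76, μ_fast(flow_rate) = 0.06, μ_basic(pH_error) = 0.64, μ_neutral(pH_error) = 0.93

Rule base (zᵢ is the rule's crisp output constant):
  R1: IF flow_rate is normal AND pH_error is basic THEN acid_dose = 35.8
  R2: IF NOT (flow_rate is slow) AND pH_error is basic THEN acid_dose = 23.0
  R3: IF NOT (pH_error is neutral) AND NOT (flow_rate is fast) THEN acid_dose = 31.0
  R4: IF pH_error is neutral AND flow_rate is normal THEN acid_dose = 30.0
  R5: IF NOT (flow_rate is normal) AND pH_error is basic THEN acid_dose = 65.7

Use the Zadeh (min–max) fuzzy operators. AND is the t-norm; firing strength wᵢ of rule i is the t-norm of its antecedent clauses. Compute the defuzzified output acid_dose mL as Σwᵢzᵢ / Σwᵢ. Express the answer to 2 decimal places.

40.35

R1 (z=35.8): normal=0.51, basic=0.64; AND[min(a, b)] → w = 0.51
R2 (z=23.0): ¬slow=1−0.76=0.24, basic=0.64; AND[min(a, b)] → w = 0.24
R3 (z=31.0): ¬neutral=1−0.93=0.07, ¬fast=1−0.06=0.94; AND[min(a, b)] → w = 0.07
R4 (z=30.0): neutral=0.93, normal=0.51; AND[min(a, b)] → w = 0.51
R5 (z=65.7): ¬normal=1−0.51=0.49, basic=0.64; AND[min(a, b)] → w = 0.49
Weighted average = (0.51·35.8 + 0.24·23.0 + 0.07·31.0 + 0.51·30.0 + 0.49·65.7) / (0.51 + 0.24 + 0.07 + 0.51 + 0.49)
  = 73.4410 / 1.8200 = 40.35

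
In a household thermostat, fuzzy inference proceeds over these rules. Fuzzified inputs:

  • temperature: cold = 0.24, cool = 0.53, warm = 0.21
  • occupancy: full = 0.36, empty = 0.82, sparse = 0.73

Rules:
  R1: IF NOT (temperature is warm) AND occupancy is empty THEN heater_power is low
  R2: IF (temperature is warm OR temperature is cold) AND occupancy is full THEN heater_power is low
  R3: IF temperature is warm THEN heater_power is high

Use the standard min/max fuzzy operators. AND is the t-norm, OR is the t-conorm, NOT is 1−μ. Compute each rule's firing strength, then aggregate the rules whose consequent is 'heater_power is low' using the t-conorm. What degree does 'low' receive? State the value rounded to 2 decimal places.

0.79

R1: ¬warm=1−0.21=0.79, empty=0.82; AND[min(a, b)] → w = 0.79
R2: (warm=0.21 OR cold=0.24) = 0.24; AND[min(a, b)] with full=0.36 → w = 0.24
R3: warm=0.21 → w = 0.21
Rules with consequent 'low': {R1, R2} → strengths 0.79, 0.24
Aggregate via t-conorm [max(a, b)]: 0.79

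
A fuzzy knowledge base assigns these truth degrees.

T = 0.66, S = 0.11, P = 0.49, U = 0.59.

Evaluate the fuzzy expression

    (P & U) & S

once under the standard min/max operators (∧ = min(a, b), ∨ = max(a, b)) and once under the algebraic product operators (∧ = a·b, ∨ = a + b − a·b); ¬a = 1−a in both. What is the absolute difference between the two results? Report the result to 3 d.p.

Under standard min/max:
  P & U = min(a, b) on (0.49, 0.59) = 0.49
  (P & U) & S = min(a, b) on (0.49, 0.11) = 0.11
  → value = 0.1100
Under algebraic product:
  P & U = a·b on (0.4900, 0.5900) = 0.2891
  (P & U) & S = a·b on (0.2891, 0.1100) = 0.0318
  → value = 0.0318
|0.1100 − 0.0318| = 0.078

0.078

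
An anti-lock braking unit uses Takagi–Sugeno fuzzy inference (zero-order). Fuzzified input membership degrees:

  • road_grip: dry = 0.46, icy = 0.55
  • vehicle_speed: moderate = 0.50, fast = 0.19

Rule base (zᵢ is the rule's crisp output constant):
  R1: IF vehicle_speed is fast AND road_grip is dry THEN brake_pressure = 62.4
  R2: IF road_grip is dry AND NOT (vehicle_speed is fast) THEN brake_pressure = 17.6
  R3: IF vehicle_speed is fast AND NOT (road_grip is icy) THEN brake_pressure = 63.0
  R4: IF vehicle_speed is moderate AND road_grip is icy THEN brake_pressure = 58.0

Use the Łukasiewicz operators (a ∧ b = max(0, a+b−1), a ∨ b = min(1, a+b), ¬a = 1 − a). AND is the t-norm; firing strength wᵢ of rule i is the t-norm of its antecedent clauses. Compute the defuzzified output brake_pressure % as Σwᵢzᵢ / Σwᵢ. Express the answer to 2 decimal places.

23.91

R1 (z=62.4): fast=0.19, dry=0.46; AND[max(0, a+b−1)] → w = 0.00
R2 (z=17.6): dry=0.46, ¬fast=1−0.19=0.81; AND[max(0, a+b−1)] → w = 0.27
R3 (z=63.0): fast=0.19, ¬icy=1−0.55=0.45; AND[max(0, a+b−1)] → w = 0.00
R4 (z=58.0): moderate=0.50, icy=0.55; AND[max(0, a+b−1)] → w = 0.05
Weighted average = (0.00·62.4 + 0.27·17.6 + 0.00·63.0 + 0.05·58.0) / (0.00 + 0.27 + 0.00 + 0.05)
  = 7.6520 / 0.3200 = 23.91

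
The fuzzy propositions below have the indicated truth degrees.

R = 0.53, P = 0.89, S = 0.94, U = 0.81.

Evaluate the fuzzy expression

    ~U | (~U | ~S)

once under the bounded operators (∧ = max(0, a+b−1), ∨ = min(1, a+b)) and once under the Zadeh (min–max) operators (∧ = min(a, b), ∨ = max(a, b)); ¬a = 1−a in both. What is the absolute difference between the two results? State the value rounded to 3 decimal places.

0.250

Under bounded:
  ~U = 1 − 0.81 = 0.19
  ~U = 1 − 0.81 = 0.19
  ~S = 1 − 0.94 = 0.06
  ~U | ~S = min(1, a+b) on (0.19, 0.06) = 0.25
  ~U | (~U | ~S) = min(1, a+b) on (0.19, 0.25) = 0.44
  → value = 0.4400
Under Zadeh (min–max):
  ~U = 1 − 0.81 = 0.19
  ~U = 1 − 0.81 = 0.19
  ~S = 1 − 0.94 = 0.06
  ~U | ~S = max(a, b) on (0.19, 0.06) = 0.19
  ~U | (~U | ~S) = max(a, b) on (0.19, 0.19) = 0.19
  → value = 0.1900
|0.4400 − 0.1900| = 0.250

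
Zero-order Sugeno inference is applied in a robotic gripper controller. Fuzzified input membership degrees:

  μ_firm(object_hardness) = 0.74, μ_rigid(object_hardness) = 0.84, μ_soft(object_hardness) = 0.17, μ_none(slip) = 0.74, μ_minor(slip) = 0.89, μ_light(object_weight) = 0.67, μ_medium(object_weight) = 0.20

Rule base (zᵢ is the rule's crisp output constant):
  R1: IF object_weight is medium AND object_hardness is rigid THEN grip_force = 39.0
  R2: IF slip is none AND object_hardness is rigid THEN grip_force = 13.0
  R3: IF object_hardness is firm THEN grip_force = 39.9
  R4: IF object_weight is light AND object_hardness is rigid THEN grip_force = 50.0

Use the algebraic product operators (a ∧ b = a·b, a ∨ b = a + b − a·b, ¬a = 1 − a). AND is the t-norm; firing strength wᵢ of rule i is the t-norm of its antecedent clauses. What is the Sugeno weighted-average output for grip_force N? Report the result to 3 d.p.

R1 (z=39.0): medium=0.20, rigid=0.84; AND[a·b] → w = 0.1680
R2 (z=13.0): none=0.74, rigid=0.84; AND[a·b] → w = 0.6216
R3 (z=39.9): firm=0.74 → w = 0.7400
R4 (z=50.0): light=0.67, rigid=0.84; AND[a·b] → w = 0.5628
Weighted average = (0.1680·39.0 + 0.6216·13.0 + 0.7400·39.9 + 0.5628·50.0) / (0.1680 + 0.6216 + 0.7400 + 0.5628)
  = 72.2988 / 2.0924 = 34.553

34.553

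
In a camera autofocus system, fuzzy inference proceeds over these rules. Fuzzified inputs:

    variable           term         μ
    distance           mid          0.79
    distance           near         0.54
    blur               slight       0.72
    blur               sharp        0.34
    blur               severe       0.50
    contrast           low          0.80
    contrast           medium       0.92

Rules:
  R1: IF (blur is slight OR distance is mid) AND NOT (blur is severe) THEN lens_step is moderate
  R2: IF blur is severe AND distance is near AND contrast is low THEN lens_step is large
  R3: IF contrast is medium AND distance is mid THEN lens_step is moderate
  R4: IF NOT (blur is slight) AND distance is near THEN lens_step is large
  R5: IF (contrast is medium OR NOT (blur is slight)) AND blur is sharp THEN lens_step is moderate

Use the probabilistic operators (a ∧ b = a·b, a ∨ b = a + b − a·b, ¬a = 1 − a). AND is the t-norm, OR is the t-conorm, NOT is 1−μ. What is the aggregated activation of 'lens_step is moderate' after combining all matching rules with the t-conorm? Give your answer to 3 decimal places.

R1: (slight=0.72 OR mid=0.79) = 0.9412; AND[a·b] with ¬severe=1−0.50=0.50 → w = 0.4706
R2: severe=0.50, near=0.54, low=0.80; AND[a·b] → w = 0.2160
R3: medium=0.92, mid=0.79; AND[a·b] → w = 0.7268
R4: ¬slight=1−0.72=0.28, near=0.54; AND[a·b] → w = 0.1512
R5: (medium=0.92 OR ¬slight=1−0.72=0.28) = 0.9424; AND[a·b] with sharp=0.34 → w = 0.3204
Rules with consequent 'moderate': {R1, R3, R5} → strengths 0.4706, 0.7268, 0.3204
Aggregate via t-conorm [a + b − a·b]: 0.9017

0.902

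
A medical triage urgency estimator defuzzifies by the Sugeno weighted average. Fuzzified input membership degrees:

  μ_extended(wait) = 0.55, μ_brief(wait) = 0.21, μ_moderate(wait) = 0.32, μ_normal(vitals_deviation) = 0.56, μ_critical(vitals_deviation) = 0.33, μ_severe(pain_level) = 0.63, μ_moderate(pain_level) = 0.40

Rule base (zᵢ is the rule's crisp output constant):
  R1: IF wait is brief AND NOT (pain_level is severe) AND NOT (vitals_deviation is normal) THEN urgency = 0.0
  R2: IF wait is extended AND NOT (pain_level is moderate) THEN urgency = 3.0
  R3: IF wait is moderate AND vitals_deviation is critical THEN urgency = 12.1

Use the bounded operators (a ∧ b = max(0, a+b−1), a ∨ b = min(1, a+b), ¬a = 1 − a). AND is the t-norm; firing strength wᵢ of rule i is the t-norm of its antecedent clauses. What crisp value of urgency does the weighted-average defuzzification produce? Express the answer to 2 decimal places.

R1 (z=0.0): brief=0.21, ¬severe=1−0.63=0.37, ¬normal=1−0.56=0.44; AND[max(0, a+b−1)] → w = 0.00
R2 (z=3.0): extended=0.55, ¬moderate=1−0.40=0.60; AND[max(0, a+b−1)] → w = 0.15
R3 (z=12.1): moderate=0.32, critical=0.33; AND[max(0, a+b−1)] → w = 0.00
Weighted average = (0.00·0.0 + 0.15·3.0 + 0.00·12.1) / (0.00 + 0.15 + 0.00)
  = 0.4500 / 0.1500 = 3.00

3.00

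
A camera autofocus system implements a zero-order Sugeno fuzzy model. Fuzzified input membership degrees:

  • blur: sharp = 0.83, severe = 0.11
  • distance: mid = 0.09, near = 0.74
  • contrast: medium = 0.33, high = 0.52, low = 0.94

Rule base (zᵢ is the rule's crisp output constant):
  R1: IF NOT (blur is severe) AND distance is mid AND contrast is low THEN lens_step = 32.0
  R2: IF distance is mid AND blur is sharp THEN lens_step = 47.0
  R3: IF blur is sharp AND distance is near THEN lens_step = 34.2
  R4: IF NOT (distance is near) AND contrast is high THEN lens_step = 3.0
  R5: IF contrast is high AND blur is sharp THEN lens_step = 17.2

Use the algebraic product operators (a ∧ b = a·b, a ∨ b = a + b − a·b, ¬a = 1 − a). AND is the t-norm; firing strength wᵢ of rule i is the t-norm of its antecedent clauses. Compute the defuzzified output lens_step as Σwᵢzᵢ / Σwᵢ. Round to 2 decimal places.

26.11

R1 (z=32.0): ¬severe=1−0.11=0.89, mid=0.09, low=0.94; AND[a·b] → w = 0.0753
R2 (z=47.0): mid=0.09, sharp=0.83; AND[a·b] → w = 0.0747
R3 (z=34.2): sharp=0.83, near=0.74; AND[a·b] → w = 0.6142
R4 (z=3.0): ¬near=1−0.74=0.26, high=0.52; AND[a·b] → w = 0.1352
R5 (z=17.2): high=0.52, sharp=0.83; AND[a·b] → w = 0.4316
Weighted average = (0.0753·32.0 + 0.0747·47.0 + 0.6142·34.2 + 0.1352·3.0 + 0.4316·17.2) / (0.0753 + 0.0747 + 0.6142 + 0.1352 + 0.4316)
  = 34.7551 / 1.3310 = 26.11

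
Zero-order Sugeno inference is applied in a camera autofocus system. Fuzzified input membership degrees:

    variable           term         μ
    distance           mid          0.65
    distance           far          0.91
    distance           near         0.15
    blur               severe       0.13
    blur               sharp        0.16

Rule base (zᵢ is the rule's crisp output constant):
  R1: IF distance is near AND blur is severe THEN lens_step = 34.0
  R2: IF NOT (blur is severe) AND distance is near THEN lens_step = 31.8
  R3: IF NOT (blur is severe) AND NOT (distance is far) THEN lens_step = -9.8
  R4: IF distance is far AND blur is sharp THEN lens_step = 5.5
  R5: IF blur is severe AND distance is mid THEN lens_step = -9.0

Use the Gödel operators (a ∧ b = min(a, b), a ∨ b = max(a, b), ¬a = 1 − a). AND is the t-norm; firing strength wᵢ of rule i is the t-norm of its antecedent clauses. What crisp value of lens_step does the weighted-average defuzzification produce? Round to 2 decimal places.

R1 (z=34.0): near=0.15, severe=0.13; AND[min(a, b)] → w = 0.13
R2 (z=31.8): ¬severe=1−0.13=0.87, near=0.15; AND[min(a, b)] → w = 0.15
R3 (z=-9.8): ¬severe=1−0.13=0.87, ¬far=1−0.91=0.09; AND[min(a, b)] → w = 0.09
R4 (z=5.5): far=0.91, sharp=0.16; AND[min(a, b)] → w = 0.16
R5 (z=-9.0): severe=0.13, mid=0.65; AND[min(a, b)] → w = 0.13
Weighted average = (0.13·34.0 + 0.15·31.8 + 0.09·-9.8 + 0.16·5.5 + 0.13·-9.0) / (0.13 + 0.15 + 0.09 + 0.16 + 0.13)
  = 8.0180 / 0.6600 = 12.15

12.15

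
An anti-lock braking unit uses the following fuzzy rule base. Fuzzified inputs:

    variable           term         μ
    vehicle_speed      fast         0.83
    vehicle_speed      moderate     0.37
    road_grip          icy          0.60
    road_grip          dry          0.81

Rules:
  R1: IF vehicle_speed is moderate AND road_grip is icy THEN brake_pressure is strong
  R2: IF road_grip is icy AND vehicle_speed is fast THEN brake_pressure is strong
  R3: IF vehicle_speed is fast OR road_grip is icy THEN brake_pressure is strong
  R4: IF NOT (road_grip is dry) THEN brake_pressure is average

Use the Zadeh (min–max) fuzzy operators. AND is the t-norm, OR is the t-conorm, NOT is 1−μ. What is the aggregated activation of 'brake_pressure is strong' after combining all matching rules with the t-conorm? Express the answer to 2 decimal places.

0.83

R1: moderate=0.37, icy=0.60; AND[min(a, b)] → w = 0.37
R2: icy=0.60, fast=0.83; AND[min(a, b)] → w = 0.60
R3: fast=0.83, icy=0.60; OR[max(a, b)] → w = 0.83
R4: ¬dry=1−0.81=0.19 → w = 0.19
Rules with consequent 'strong': {R1, R2, R3} → strengths 0.37, 0.60, 0.83
Aggregate via t-conorm [max(a, b)]: 0.83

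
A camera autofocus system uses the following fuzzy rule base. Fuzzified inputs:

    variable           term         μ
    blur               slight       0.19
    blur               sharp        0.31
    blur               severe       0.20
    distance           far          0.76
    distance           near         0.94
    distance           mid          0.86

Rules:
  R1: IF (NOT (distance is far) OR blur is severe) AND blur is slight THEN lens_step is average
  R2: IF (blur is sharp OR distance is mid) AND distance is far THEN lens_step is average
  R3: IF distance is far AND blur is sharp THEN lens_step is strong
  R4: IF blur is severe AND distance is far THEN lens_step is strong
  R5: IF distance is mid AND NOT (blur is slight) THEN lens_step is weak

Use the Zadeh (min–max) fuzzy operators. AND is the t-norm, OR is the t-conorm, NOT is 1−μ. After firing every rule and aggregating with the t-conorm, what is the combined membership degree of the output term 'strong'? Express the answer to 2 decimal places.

0.31

R1: (¬far=1−0.76=0.24 OR severe=0.20) = 0.24; AND[min(a, b)] with slight=0.19 → w = 0.19
R2: (sharp=0.31 OR mid=0.86) = 0.86; AND[min(a, b)] with far=0.76 → w = 0.76
R3: far=0.76, sharp=0.31; AND[min(a, b)] → w = 0.31
R4: severe=0.20, far=0.76; AND[min(a, b)] → w = 0.20
R5: mid=0.86, ¬slight=1−0.19=0.81; AND[min(a, b)] → w = 0.81
Rules with consequent 'strong': {R3, R4} → strengths 0.31, 0.20
Aggregate via t-conorm [max(a, b)]: 0.31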